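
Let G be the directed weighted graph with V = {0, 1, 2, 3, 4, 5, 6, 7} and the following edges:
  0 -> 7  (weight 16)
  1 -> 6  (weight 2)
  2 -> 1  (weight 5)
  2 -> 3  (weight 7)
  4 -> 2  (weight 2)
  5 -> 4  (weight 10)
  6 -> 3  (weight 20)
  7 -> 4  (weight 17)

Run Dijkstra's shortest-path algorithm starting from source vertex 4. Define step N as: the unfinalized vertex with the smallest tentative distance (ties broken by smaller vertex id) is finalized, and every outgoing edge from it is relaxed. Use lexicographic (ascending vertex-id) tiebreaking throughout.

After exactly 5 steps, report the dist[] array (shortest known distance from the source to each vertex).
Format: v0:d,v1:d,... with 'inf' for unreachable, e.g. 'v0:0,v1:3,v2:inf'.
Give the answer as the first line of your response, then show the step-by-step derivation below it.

v0:inf,v1:7,v2:2,v3:9,v4:0,v5:inf,v6:9,v7:inf

step 1: dist = v0:inf,v1:inf,v2:2,v3:inf,v4:0,v5:inf,v6:inf,v7:inf
step 2: dist = v0:inf,v1:7,v2:2,v3:9,v4:0,v5:inf,v6:inf,v7:inf
step 3: dist = v0:inf,v1:7,v2:2,v3:9,v4:0,v5:inf,v6:9,v7:inf
step 4: dist = v0:inf,v1:7,v2:2,v3:9,v4:0,v5:inf,v6:9,v7:inf
step 5: dist = v0:inf,v1:7,v2:2,v3:9,v4:0,v5:inf,v6:9,v7:inf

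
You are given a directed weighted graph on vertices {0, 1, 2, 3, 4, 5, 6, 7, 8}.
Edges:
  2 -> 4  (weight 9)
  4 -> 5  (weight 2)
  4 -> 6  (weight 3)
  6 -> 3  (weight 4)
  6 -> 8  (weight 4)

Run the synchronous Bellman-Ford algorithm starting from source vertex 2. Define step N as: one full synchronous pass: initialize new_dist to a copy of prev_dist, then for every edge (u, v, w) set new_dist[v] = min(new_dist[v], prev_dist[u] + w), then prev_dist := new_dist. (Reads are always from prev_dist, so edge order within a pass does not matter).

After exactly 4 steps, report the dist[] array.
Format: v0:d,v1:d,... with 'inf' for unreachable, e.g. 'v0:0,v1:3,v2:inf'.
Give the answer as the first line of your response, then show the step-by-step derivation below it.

v0:inf,v1:inf,v2:0,v3:16,v4:9,v5:11,v6:12,v7:inf,v8:16

step 1: dist = v0:inf,v1:inf,v2:0,v3:inf,v4:9,v5:inf,v6:inf,v7:inf,v8:inf
step 2: dist = v0:inf,v1:inf,v2:0,v3:inf,v4:9,v5:11,v6:12,v7:inf,v8:inf
step 3: dist = v0:inf,v1:inf,v2:0,v3:16,v4:9,v5:11,v6:12,v7:inf,v8:16
step 4: dist = v0:inf,v1:inf,v2:0,v3:16,v4:9,v5:11,v6:12,v7:inf,v8:16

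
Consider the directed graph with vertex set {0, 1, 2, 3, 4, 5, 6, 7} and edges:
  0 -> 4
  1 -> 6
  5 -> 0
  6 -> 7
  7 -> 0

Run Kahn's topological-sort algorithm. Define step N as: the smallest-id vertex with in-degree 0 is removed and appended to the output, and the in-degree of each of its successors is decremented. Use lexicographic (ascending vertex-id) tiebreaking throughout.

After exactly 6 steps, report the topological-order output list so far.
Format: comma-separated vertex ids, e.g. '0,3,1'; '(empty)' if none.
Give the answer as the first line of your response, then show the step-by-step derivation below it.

1,2,3,5,6,7

step 1: output 1; order=[1]; indeg=(2,0,0,0,1,0,0,1)
step 2: output 2; order=[1,2]; indeg=(2,0,0,0,1,0,0,1)
step 3: output 3; order=[1,2,3]; indeg=(2,0,0,0,1,0,0,1)
step 4: output 5; order=[1,2,3,5]; indeg=(1,0,0,0,1,0,0,1)
step 5: output 6; order=[1,2,3,5,6]; indeg=(1,0,0,0,1,0,0,0)
step 6: output 7; order=[1,2,3,5,6,7]; indeg=(0,0,0,0,1,0,0,0)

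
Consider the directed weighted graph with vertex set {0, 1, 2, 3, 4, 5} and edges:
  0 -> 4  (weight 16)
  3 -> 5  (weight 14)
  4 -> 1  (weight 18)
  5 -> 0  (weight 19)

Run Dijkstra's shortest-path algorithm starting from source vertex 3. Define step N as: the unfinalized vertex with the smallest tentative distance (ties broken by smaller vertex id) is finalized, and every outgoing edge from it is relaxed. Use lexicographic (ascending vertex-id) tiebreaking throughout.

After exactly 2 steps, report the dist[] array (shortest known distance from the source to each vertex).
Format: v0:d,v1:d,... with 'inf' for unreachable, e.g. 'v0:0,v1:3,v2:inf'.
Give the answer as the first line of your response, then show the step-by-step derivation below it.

v0:33,v1:inf,v2:inf,v3:0,v4:inf,v5:14

step 1: dist = v0:inf,v1:inf,v2:inf,v3:0,v4:inf,v5:14
step 2: dist = v0:33,v1:inf,v2:inf,v3:0,v4:inf,v5:14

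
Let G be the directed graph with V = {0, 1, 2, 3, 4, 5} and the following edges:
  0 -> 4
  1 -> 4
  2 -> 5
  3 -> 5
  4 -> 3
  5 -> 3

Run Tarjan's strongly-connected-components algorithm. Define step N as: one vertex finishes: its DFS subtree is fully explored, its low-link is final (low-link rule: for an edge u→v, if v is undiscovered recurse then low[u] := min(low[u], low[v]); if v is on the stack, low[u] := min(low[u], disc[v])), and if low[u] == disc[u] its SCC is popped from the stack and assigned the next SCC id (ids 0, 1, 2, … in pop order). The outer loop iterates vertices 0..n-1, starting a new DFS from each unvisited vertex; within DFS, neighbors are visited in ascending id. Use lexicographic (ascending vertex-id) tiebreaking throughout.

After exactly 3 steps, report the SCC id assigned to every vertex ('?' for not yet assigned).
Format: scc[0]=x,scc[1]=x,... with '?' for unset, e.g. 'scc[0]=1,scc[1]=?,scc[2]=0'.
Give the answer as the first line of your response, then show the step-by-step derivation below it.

scc[0]=?,scc[1]=?,scc[2]=?,scc[3]=0,scc[4]=1,scc[5]=0

step 1: low=(low[0]=0,low[1]=?,low[2]=?,low[3]=2,low[4]=1,low[5]=2); scc=(scc[0]=?,scc[1]=?,scc[2]=?,scc[3]=?,scc[4]=?,scc[5]=?)
step 2: low=(low[0]=0,low[1]=?,low[2]=?,low[3]=2,low[4]=1,low[5]=2); scc=(scc[0]=?,scc[1]=?,scc[2]=?,scc[3]=0,scc[4]=?,scc[5]=0)
step 3: low=(low[0]=0,low[1]=?,low[2]=?,low[3]=2,low[4]=1,low[5]=2); scc=(scc[0]=?,scc[1]=?,scc[2]=?,scc[3]=0,scc[4]=1,scc[5]=0)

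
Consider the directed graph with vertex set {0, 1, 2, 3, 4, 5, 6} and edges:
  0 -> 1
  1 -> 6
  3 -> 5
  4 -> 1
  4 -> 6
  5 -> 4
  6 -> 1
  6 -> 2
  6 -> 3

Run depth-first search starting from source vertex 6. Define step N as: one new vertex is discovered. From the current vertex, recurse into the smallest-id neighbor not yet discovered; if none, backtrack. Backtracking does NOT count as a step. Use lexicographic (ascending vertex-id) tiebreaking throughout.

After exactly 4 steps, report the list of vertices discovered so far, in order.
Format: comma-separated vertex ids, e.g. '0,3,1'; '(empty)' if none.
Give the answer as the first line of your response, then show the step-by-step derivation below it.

6,1,2,3

step 1: discover 6; path=6; order=6
step 2: discover 1; path=6>1; order=6,1
step 3: discover 2; path=6>2; order=6,1,2
step 4: discover 3; path=6>3; order=6,1,2,3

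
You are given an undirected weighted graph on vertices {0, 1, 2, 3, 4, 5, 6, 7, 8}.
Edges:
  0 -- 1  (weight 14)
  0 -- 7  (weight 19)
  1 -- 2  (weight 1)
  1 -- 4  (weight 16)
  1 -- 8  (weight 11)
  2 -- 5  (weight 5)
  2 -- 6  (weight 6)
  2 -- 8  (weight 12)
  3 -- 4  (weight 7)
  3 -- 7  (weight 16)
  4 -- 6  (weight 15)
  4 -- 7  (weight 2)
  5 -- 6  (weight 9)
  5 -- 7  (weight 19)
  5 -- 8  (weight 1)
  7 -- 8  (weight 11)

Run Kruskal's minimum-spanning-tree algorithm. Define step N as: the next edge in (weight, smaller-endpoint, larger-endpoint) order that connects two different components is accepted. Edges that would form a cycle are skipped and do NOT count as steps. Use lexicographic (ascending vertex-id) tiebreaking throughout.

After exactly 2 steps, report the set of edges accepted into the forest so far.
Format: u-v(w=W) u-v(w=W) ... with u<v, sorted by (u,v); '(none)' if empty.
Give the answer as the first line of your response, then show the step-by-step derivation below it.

1-2(w=1) 5-8(w=1)

step 1: add edge 1-2 (w=1); MST = {1-2(w=1)}
step 2: add edge 5-8 (w=1); MST = {1-2(w=1) 5-8(w=1)}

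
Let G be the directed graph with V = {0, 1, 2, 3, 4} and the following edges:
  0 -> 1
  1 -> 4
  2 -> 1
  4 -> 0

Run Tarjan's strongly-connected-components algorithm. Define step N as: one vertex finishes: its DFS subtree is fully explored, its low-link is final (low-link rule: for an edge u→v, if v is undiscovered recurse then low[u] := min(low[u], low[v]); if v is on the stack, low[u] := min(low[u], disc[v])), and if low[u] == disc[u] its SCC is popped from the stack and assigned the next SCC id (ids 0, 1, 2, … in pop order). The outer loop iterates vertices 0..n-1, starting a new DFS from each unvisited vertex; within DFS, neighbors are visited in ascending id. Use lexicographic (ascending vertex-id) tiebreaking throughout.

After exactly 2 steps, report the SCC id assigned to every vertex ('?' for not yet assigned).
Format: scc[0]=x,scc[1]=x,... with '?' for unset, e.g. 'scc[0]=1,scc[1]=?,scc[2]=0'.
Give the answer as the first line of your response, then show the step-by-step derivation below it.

scc[0]=?,scc[1]=?,scc[2]=?,scc[3]=?,scc[4]=?

step 1: low=(low[0]=0,low[1]=1,low[2]=?,low[3]=?,low[4]=0); scc=(scc[0]=?,scc[1]=?,scc[2]=?,scc[3]=?,scc[4]=?)
step 2: low=(low[0]=0,low[1]=0,low[2]=?,low[3]=?,low[4]=0); scc=(scc[0]=?,scc[1]=?,scc[2]=?,scc[3]=?,scc[4]=?)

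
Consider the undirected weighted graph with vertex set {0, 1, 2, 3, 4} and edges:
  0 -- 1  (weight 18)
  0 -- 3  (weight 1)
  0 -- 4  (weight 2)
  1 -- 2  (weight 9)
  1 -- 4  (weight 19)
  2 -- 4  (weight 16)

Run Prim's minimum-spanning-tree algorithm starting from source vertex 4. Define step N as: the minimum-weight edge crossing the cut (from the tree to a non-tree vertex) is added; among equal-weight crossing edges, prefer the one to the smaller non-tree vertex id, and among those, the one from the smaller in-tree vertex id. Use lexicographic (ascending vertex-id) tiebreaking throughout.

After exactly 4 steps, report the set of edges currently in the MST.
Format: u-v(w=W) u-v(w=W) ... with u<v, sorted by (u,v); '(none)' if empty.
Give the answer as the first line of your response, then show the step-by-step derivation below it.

0-3(w=1) 0-4(w=2) 1-2(w=9) 2-4(w=16)

step 1: add edge 0-4 (w=2); MST = {0-4(w=2)}
step 2: add edge 0-3 (w=1); MST = {0-3(w=1) 0-4(w=2)}
step 3: add edge 2-4 (w=16); MST = {0-3(w=1) 0-4(w=2) 2-4(w=16)}
step 4: add edge 1-2 (w=9); MST = {0-3(w=1) 0-4(w=2) 1-2(w=9) 2-4(w=16)}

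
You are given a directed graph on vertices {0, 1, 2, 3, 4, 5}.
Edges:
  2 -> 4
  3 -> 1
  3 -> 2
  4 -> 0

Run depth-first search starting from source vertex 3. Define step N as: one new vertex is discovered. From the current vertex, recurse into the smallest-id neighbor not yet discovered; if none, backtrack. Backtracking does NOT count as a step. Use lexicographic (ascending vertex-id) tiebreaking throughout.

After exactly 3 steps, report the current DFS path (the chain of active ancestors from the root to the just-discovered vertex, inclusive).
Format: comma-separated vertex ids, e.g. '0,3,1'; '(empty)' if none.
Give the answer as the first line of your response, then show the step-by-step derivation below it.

3,2

step 1: discover 3; path=3; order=3
step 2: discover 1; path=3>1; order=3,1
step 3: discover 2; path=3>2; order=3,1,2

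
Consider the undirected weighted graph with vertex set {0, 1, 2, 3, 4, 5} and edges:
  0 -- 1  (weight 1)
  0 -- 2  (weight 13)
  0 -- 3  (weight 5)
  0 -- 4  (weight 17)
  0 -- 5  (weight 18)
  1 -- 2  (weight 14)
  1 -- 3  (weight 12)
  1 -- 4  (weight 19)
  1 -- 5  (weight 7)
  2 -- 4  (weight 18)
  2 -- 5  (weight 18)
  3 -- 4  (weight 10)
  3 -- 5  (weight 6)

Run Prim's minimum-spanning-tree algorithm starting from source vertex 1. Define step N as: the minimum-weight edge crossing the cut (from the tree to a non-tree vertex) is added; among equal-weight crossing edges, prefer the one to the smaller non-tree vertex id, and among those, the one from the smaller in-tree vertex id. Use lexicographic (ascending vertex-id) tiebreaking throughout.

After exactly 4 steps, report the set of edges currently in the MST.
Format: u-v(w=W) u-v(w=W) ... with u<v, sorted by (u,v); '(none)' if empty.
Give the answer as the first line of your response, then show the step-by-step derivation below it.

0-1(w=1) 0-3(w=5) 3-4(w=10) 3-5(w=6)

step 1: add edge 0-1 (w=1); MST = {0-1(w=1)}
step 2: add edge 0-3 (w=5); MST = {0-1(w=1) 0-3(w=5)}
step 3: add edge 3-5 (w=6); MST = {0-1(w=1) 0-3(w=5) 3-5(w=6)}
step 4: add edge 3-4 (w=10); MST = {0-1(w=1) 0-3(w=5) 3-4(w=10) 3-5(w=6)}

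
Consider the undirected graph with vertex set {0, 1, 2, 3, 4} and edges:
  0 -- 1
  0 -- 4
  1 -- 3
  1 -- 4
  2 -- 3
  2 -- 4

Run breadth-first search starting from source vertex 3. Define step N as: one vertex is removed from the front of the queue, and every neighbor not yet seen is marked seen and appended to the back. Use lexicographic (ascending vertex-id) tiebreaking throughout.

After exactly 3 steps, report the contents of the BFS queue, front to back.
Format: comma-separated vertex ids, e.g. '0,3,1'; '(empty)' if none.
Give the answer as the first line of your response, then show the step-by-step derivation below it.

0,4

step 1: dequeue 3; queue=[1,2]; order=3
step 2: dequeue 1; queue=[2,0,4]; order=3,1
step 3: dequeue 2; queue=[0,4]; order=3,1,2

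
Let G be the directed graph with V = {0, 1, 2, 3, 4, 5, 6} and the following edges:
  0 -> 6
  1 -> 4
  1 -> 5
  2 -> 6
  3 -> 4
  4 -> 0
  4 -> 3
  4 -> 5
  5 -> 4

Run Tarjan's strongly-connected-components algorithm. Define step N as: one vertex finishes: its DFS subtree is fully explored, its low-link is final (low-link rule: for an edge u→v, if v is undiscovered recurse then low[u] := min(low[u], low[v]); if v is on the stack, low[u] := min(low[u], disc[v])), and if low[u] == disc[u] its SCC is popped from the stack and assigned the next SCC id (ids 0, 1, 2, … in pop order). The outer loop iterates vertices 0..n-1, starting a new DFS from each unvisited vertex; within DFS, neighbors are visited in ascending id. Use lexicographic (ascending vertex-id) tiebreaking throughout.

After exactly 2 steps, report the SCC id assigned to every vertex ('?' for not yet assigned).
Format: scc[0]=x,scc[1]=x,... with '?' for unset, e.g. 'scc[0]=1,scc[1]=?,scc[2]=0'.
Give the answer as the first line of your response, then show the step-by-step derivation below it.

scc[0]=1,scc[1]=?,scc[2]=?,scc[3]=?,scc[4]=?,scc[5]=?,scc[6]=0

step 1: low=(low[0]=0,low[1]=?,low[2]=?,low[3]=?,low[4]=?,low[5]=?,low[6]=1); scc=(scc[0]=?,scc[1]=?,scc[2]=?,scc[3]=?,scc[4]=?,scc[5]=?,scc[6]=0)
step 2: low=(low[0]=0,low[1]=?,low[2]=?,low[3]=?,low[4]=?,low[5]=?,low[6]=1); scc=(scc[0]=1,scc[1]=?,scc[2]=?,scc[3]=?,scc[4]=?,scc[5]=?,scc[6]=0)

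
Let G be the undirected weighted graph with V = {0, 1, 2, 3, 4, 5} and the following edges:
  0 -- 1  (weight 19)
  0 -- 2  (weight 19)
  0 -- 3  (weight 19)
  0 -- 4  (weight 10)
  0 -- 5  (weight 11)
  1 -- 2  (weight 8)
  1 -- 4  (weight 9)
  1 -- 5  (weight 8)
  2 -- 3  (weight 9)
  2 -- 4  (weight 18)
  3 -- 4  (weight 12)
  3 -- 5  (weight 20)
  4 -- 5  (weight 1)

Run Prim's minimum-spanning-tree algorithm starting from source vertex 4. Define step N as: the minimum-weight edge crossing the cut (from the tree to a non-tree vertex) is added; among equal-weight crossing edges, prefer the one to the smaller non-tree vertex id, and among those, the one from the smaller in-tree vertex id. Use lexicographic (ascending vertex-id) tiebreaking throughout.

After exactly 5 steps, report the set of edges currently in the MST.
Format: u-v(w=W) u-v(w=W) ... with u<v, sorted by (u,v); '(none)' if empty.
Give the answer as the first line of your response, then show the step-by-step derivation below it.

0-4(w=10) 1-2(w=8) 1-5(w=8) 2-3(w=9) 4-5(w=1)

step 1: add edge 4-5 (w=1); MST = {4-5(w=1)}
step 2: add edge 1-5 (w=8); MST = {1-5(w=8) 4-5(w=1)}
step 3: add edge 1-2 (w=8); MST = {1-2(w=8) 1-5(w=8) 4-5(w=1)}
step 4: add edge 2-3 (w=9); MST = {1-2(w=8) 1-5(w=8) 2-3(w=9) 4-5(w=1)}
step 5: add edge 0-4 (w=10); MST = {0-4(w=10) 1-2(w=8) 1-5(w=8) 2-3(w=9) 4-5(w=1)}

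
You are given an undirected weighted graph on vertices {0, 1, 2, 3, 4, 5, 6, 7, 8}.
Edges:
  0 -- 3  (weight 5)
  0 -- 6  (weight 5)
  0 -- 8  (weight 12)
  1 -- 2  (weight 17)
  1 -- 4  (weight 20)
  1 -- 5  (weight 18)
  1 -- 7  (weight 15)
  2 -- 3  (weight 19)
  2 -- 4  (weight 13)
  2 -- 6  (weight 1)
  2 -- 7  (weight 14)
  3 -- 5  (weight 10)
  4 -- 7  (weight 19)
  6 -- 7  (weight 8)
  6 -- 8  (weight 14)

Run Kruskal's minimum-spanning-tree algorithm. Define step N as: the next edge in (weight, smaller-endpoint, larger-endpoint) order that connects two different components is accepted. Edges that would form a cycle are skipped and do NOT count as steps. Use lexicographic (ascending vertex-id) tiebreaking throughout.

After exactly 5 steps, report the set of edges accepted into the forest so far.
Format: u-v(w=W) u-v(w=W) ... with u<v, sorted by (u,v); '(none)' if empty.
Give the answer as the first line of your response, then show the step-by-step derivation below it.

0-3(w=5) 0-6(w=5) 2-6(w=1) 3-5(w=10) 6-7(w=8)

step 1: add edge 2-6 (w=1); MST = {2-6(w=1)}
step 2: add edge 0-3 (w=5); MST = {0-3(w=5) 2-6(w=1)}
step 3: add edge 0-6 (w=5); MST = {0-3(w=5) 0-6(w=5) 2-6(w=1)}
step 4: add edge 6-7 (w=8); MST = {0-3(w=5) 0-6(w=5) 2-6(w=1) 6-7(w=8)}
step 5: add edge 3-5 (w=10); MST = {0-3(w=5) 0-6(w=5) 2-6(w=1) 3-5(w=10) 6-7(w=8)}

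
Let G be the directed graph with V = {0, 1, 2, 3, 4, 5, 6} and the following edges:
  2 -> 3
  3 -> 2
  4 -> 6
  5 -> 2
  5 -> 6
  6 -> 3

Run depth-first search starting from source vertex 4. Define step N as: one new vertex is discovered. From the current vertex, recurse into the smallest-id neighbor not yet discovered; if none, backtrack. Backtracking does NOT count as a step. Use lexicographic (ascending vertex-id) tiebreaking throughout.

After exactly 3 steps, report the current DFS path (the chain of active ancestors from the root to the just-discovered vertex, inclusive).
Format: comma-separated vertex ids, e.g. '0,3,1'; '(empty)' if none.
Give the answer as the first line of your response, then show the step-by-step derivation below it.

4,6,3

step 1: discover 4; path=4; order=4
step 2: discover 6; path=4>6; order=4,6
step 3: discover 3; path=4>6>3; order=4,6,3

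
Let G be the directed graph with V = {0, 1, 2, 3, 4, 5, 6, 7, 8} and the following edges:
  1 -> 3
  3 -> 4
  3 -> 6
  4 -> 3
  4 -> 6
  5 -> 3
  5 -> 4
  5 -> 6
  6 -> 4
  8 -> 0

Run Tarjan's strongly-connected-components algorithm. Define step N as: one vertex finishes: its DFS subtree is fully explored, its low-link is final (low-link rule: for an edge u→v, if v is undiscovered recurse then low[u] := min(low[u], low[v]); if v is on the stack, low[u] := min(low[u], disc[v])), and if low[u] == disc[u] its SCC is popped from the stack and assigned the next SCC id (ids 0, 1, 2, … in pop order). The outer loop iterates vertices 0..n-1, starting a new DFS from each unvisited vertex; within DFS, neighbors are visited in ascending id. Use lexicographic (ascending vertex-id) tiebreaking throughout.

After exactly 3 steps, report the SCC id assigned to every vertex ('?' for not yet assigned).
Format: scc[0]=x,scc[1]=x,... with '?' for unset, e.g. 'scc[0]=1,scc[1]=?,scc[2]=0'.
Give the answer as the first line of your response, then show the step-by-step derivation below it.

scc[0]=0,scc[1]=?,scc[2]=?,scc[3]=?,scc[4]=?,scc[5]=?,scc[6]=?,scc[7]=?,scc[8]=?

step 1: low=(low[0]=0,low[1]=?,low[2]=?,low[3]=?,low[4]=?,low[5]=?,low[6]=?,low[7]=?,low[8]=?); scc=(scc[0]=0,scc[1]=?,scc[2]=?,scc[3]=?,scc[4]=?,scc[5]=?,scc[6]=?,scc[7]=?,scc[8]=?)
step 2: low=(low[0]=0,low[1]=1,low[2]=?,low[3]=2,low[4]=2,low[5]=?,low[6]=3,low[7]=?,low[8]=?); scc=(scc[0]=0,scc[1]=?,scc[2]=?,scc[3]=?,scc[4]=?,scc[5]=?,scc[6]=?,scc[7]=?,scc[8]=?)
step 3: low=(low[0]=0,low[1]=1,low[2]=?,low[3]=2,low[4]=2,low[5]=?,low[6]=3,low[7]=?,low[8]=?); scc=(scc[0]=0,scc[1]=?,scc[2]=?,scc[3]=?,scc[4]=?,scc[5]=?,scc[6]=?,scc[7]=?,scc[8]=?)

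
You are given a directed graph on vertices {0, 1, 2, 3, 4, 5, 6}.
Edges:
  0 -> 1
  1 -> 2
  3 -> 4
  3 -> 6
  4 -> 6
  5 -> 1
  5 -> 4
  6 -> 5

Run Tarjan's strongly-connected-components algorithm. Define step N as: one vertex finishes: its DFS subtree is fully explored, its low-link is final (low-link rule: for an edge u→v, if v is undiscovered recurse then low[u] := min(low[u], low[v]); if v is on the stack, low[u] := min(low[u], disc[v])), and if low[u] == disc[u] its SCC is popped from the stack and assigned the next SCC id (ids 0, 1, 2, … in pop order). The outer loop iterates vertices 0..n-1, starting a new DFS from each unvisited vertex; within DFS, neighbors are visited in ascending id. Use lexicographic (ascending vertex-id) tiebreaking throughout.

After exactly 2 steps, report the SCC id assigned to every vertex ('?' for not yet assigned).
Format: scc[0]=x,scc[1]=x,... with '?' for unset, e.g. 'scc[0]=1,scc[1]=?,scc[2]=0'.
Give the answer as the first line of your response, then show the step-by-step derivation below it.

scc[0]=?,scc[1]=1,scc[2]=0,scc[3]=?,scc[4]=?,scc[5]=?,scc[6]=?

step 1: low=(low[0]=0,low[1]=1,low[2]=2,low[3]=?,low[4]=?,low[5]=?,low[6]=?); scc=(scc[0]=?,scc[1]=?,scc[2]=0,scc[3]=?,scc[4]=?,scc[5]=?,scc[6]=?)
step 2: low=(low[0]=0,low[1]=1,low[2]=2,low[3]=?,low[4]=?,low[5]=?,low[6]=?); scc=(scc[0]=?,scc[1]=1,scc[2]=0,scc[3]=?,scc[4]=?,scc[5]=?,scc[6]=?)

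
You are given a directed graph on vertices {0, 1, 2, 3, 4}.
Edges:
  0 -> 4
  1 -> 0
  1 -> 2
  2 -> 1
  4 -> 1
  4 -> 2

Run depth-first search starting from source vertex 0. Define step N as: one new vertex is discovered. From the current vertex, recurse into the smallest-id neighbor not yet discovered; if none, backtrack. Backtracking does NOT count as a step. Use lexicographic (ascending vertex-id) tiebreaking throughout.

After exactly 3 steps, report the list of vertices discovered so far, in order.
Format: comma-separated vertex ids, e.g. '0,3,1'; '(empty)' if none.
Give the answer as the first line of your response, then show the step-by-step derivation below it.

0,4,1

step 1: discover 0; path=0; order=0
step 2: discover 4; path=0>4; order=0,4
step 3: discover 1; path=0>4>1; order=0,4,1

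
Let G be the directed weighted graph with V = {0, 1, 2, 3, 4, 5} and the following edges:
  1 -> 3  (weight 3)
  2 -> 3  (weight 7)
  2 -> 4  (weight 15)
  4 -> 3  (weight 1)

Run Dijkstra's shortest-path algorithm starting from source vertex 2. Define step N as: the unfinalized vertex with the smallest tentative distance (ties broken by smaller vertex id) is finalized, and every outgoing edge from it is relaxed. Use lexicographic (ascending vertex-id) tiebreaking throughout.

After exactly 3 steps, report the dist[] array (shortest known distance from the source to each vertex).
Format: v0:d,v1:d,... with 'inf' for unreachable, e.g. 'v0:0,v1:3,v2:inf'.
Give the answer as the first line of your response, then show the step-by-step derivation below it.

v0:inf,v1:inf,v2:0,v3:7,v4:15,v5:inf

step 1: dist = v0:inf,v1:inf,v2:0,v3:7,v4:15,v5:inf
step 2: dist = v0:inf,v1:inf,v2:0,v3:7,v4:15,v5:inf
step 3: dist = v0:inf,v1:inf,v2:0,v3:7,v4:15,v5:inf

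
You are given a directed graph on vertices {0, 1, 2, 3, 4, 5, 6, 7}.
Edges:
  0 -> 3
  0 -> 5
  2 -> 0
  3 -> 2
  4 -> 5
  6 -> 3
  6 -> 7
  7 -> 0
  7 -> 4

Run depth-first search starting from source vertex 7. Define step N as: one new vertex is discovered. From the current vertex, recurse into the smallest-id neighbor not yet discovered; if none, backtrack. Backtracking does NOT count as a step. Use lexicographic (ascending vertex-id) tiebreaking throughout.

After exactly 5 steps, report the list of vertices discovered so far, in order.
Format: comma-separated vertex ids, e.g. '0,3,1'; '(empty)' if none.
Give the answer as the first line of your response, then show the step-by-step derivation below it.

7,0,3,2,5

step 1: discover 7; path=7; order=7
step 2: discover 0; path=7>0; order=7,0
step 3: discover 3; path=7>0>3; order=7,0,3
step 4: discover 2; path=7>0>3>2; order=7,0,3,2
step 5: discover 5; path=7>0>5; order=7,0,3,2,5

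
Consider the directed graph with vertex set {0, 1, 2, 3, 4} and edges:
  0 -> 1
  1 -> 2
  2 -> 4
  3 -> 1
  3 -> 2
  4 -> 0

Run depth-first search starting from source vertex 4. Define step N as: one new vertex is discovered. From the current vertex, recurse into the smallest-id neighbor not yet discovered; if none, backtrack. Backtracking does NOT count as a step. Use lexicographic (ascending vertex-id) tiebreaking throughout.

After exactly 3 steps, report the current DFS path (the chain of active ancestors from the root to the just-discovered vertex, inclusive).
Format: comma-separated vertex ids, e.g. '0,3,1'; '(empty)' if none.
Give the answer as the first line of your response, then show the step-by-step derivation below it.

4,0,1

step 1: discover 4; path=4; order=4
step 2: discover 0; path=4>0; order=4,0
step 3: discover 1; path=4>0>1; order=4,0,1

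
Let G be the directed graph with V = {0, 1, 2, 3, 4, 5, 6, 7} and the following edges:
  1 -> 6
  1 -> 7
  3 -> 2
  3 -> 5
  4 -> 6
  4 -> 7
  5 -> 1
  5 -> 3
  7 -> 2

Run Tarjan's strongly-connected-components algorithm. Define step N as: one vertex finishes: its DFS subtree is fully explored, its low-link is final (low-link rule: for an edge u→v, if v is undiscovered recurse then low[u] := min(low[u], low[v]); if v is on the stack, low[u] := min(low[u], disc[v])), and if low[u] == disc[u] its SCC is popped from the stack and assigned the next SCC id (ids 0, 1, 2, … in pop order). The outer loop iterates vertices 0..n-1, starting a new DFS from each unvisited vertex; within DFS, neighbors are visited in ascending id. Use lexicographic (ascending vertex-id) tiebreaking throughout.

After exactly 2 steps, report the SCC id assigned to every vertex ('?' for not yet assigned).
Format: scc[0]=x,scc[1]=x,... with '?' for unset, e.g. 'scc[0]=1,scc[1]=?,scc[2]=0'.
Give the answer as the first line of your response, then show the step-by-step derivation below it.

scc[0]=0,scc[1]=?,scc[2]=?,scc[3]=?,scc[4]=?,scc[5]=?,scc[6]=1,scc[7]=?

step 1: low=(low[0]=0,low[1]=?,low[2]=?,low[3]=?,low[4]=?,low[5]=?,low[6]=?,low[7]=?); scc=(scc[0]=0,scc[1]=?,scc[2]=?,scc[3]=?,scc[4]=?,scc[5]=?,scc[6]=?,scc[7]=?)
step 2: low=(low[0]=0,low[1]=1,low[2]=?,low[3]=?,low[4]=?,low[5]=?,low[6]=2,low[7]=?); scc=(scc[0]=0,scc[1]=?,scc[2]=?,scc[3]=?,scc[4]=?,scc[5]=?,scc[6]=1,scc[7]=?)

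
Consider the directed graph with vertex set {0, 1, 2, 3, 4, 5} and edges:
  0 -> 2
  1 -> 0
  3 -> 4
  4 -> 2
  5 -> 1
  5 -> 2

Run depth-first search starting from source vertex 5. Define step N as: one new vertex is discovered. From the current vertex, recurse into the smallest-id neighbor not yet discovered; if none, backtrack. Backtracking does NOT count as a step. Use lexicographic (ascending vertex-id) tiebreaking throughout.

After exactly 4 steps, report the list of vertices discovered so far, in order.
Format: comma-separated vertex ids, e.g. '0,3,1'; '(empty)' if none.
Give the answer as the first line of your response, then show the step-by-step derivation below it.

5,1,0,2

step 1: discover 5; path=5; order=5
step 2: discover 1; path=5>1; order=5,1
step 3: discover 0; path=5>1>0; order=5,1,0
step 4: discover 2; path=5>1>0>2; order=5,1,0,2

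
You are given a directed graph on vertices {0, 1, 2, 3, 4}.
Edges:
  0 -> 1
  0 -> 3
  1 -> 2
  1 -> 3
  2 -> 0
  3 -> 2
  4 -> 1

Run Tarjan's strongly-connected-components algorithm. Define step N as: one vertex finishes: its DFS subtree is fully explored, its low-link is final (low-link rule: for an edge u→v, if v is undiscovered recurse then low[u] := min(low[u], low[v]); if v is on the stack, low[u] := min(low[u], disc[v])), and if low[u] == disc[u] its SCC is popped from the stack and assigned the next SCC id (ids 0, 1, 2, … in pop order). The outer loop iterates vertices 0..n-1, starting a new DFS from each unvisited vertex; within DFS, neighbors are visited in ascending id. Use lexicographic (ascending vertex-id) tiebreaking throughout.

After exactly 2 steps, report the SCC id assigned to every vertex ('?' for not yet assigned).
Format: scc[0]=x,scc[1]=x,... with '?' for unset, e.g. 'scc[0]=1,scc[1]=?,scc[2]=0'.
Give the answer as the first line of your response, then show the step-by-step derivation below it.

scc[0]=?,scc[1]=?,scc[2]=?,scc[3]=?,scc[4]=?

step 1: low=(low[0]=0,low[1]=1,low[2]=0,low[3]=?,low[4]=?); scc=(scc[0]=?,scc[1]=?,scc[2]=?,scc[3]=?,scc[4]=?)
step 2: low=(low[0]=0,low[1]=0,low[2]=0,low[3]=2,low[4]=?); scc=(scc[0]=?,scc[1]=?,scc[2]=?,scc[3]=?,scc[4]=?)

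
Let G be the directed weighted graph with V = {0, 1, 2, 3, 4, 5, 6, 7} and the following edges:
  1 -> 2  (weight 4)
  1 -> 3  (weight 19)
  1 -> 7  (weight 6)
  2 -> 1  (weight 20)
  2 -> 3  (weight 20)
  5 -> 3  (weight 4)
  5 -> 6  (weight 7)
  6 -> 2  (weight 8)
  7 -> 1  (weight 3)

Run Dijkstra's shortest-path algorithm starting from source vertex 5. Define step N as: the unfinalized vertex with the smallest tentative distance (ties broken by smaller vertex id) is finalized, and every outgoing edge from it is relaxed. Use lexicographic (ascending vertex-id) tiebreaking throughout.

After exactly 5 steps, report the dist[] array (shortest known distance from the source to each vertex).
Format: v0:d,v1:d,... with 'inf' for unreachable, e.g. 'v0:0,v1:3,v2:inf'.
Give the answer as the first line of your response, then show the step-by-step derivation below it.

v0:inf,v1:35,v2:15,v3:4,v4:inf,v5:0,v6:7,v7:41

step 1: dist = v0:inf,v1:inf,v2:inf,v3:4,v4:inf,v5:0,v6:7,v7:inf
step 2: dist = v0:inf,v1:inf,v2:inf,v3:4,v4:inf,v5:0,v6:7,v7:inf
step 3: dist = v0:inf,v1:inf,v2:15,v3:4,v4:inf,v5:0,v6:7,v7:inf
step 4: dist = v0:inf,v1:35,v2:15,v3:4,v4:inf,v5:0,v6:7,v7:inf
step 5: dist = v0:inf,v1:35,v2:15,v3:4,v4:inf,v5:0,v6:7,v7:41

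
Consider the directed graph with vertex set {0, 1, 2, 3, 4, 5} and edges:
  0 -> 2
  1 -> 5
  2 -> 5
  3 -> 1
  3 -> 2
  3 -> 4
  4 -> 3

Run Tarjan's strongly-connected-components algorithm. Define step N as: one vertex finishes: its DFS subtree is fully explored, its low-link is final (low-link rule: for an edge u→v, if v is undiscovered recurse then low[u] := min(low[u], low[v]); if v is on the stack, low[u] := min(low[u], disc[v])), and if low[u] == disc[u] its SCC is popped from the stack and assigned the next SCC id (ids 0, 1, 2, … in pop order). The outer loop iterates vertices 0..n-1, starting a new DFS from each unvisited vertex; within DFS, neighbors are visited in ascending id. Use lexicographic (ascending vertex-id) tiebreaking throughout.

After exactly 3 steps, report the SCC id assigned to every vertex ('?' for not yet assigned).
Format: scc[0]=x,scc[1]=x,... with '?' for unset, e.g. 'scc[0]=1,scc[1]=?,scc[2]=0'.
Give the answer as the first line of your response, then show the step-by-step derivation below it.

scc[0]=2,scc[1]=?,scc[2]=1,scc[3]=?,scc[4]=?,scc[5]=0

step 1: low=(low[0]=0,low[1]=?,low[2]=1,low[3]=?,low[4]=?,low[5]=2); scc=(scc[0]=?,scc[1]=?,scc[2]=?,scc[3]=?,scc[4]=?,scc[5]=0)
step 2: low=(low[0]=0,low[1]=?,low[2]=1,low[3]=?,low[4]=?,low[5]=2); scc=(scc[0]=?,scc[1]=?,scc[2]=1,scc[3]=?,scc[4]=?,scc[5]=0)
step 3: low=(low[0]=0,low[1]=?,low[2]=1,low[3]=?,low[4]=?,low[5]=2); scc=(scc[0]=2,scc[1]=?,scc[2]=1,scc[3]=?,scc[4]=?,scc[5]=0)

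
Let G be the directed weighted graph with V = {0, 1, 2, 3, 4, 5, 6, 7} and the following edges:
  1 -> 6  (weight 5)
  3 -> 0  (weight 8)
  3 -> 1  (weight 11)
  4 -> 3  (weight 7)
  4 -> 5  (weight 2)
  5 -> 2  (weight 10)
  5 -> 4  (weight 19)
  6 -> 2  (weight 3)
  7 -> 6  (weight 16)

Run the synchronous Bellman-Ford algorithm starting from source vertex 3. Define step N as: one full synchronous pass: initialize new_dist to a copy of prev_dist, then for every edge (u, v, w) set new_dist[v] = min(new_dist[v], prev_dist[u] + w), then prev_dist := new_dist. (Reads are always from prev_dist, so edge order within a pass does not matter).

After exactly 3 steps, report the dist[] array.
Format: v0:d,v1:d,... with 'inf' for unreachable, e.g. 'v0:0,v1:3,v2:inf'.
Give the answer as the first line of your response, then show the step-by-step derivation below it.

v0:8,v1:11,v2:19,v3:0,v4:inf,v5:inf,v6:16,v7:inf

step 1: dist = v0:8,v1:11,v2:inf,v3:0,v4:inf,v5:inf,v6:inf,v7:inf
step 2: dist = v0:8,v1:11,v2:inf,v3:0,v4:inf,v5:inf,v6:16,v7:inf
step 3: dist = v0:8,v1:11,v2:19,v3:0,v4:inf,v5:inf,v6:16,v7:inf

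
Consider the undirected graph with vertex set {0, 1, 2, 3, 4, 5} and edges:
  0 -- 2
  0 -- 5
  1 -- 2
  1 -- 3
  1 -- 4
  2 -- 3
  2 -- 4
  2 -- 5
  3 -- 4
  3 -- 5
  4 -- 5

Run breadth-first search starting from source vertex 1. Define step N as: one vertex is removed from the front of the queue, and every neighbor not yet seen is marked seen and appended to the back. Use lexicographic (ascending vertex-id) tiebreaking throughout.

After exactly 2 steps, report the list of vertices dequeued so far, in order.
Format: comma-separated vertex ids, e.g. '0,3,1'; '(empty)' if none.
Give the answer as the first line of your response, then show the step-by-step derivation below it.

1,2

step 1: dequeue 1; queue=[2,3,4]; order=1
step 2: dequeue 2; queue=[3,4,0,5]; order=1,2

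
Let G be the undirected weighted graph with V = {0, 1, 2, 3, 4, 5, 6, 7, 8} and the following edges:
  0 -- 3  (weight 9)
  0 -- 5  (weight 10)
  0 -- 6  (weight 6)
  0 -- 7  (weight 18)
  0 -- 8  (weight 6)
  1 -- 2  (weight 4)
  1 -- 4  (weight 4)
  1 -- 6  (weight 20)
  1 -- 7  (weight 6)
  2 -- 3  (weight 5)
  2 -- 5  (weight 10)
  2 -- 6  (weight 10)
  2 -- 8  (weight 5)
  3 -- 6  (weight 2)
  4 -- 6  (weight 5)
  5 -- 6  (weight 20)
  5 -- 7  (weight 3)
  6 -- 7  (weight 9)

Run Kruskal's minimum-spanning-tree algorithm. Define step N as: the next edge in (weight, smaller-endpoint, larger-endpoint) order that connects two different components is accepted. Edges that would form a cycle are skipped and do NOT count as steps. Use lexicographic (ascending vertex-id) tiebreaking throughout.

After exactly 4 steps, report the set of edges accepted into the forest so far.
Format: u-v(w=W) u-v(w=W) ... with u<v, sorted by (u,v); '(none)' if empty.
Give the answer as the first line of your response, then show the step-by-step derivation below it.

1-2(w=4) 1-4(w=4) 3-6(w=2) 5-7(w=3)

step 1: add edge 3-6 (w=2); MST = {3-6(w=2)}
step 2: add edge 5-7 (w=3); MST = {3-6(w=2) 5-7(w=3)}
step 3: add edge 1-2 (w=4); MST = {1-2(w=4) 3-6(w=2) 5-7(w=3)}
step 4: add edge 1-4 (w=4); MST = {1-2(w=4) 1-4(w=4) 3-6(w=2) 5-7(w=3)}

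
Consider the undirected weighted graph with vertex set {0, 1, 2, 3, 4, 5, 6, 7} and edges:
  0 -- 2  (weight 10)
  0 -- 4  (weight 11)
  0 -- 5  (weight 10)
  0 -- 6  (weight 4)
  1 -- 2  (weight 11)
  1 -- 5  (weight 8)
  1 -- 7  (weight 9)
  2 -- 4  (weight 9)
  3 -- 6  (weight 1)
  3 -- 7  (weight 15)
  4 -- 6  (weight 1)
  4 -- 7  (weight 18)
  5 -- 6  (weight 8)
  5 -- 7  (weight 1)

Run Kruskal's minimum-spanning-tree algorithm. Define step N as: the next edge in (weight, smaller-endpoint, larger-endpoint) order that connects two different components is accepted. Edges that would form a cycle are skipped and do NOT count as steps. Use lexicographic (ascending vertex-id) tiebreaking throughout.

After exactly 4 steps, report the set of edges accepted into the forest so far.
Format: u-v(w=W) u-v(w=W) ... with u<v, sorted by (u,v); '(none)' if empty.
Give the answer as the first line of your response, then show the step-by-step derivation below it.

0-6(w=4) 3-6(w=1) 4-6(w=1) 5-7(w=1)

step 1: add edge 3-6 (w=1); MST = {3-6(w=1)}
step 2: add edge 4-6 (w=1); MST = {3-6(w=1) 4-6(w=1)}
step 3: add edge 5-7 (w=1); MST = {3-6(w=1) 4-6(w=1) 5-7(w=1)}
step 4: add edge 0-6 (w=4); MST = {0-6(w=4) 3-6(w=1) 4-6(w=1) 5-7(w=1)}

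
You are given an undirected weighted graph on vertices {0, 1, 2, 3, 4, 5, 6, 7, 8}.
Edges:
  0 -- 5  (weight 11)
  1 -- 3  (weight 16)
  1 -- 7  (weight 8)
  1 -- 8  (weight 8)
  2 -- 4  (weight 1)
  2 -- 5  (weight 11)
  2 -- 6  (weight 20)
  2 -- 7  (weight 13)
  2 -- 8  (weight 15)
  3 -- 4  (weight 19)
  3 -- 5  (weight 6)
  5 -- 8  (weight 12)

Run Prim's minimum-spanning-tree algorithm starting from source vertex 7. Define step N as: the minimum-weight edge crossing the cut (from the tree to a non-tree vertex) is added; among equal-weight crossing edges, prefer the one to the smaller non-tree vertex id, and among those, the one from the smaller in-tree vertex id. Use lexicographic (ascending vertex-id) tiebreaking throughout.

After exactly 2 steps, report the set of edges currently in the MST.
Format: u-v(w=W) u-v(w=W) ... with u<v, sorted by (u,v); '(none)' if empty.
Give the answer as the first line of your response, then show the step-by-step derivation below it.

1-7(w=8) 1-8(w=8)

step 1: add edge 1-7 (w=8); MST = {1-7(w=8)}
step 2: add edge 1-8 (w=8); MST = {1-7(w=8) 1-8(w=8)}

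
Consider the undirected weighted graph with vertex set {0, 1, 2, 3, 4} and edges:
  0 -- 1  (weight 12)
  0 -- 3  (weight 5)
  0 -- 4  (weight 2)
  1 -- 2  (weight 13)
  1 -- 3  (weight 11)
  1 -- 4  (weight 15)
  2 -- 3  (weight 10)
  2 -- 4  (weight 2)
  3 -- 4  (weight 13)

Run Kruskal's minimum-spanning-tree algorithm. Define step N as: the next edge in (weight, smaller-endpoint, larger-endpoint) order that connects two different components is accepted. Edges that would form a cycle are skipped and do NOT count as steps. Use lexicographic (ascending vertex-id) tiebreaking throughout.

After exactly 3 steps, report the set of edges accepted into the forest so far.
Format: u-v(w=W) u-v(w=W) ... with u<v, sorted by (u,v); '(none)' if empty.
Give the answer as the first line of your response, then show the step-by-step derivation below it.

0-3(w=5) 0-4(w=2) 2-4(w=2)

step 1: add edge 0-4 (w=2); MST = {0-4(w=2)}
step 2: add edge 2-4 (w=2); MST = {0-4(w=2) 2-4(w=2)}
step 3: add edge 0-3 (w=5); MST = {0-3(w=5) 0-4(w=2) 2-4(w=2)}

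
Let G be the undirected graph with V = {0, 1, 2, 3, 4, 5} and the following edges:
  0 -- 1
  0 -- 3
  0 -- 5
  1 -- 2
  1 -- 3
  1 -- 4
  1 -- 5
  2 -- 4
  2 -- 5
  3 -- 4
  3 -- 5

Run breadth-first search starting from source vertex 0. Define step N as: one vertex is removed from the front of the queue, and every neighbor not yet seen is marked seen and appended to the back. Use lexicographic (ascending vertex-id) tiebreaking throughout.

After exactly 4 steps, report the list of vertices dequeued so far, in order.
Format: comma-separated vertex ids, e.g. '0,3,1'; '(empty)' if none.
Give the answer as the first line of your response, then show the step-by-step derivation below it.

0,1,3,5

step 1: dequeue 0; queue=[1,3,5]; order=0
step 2: dequeue 1; queue=[3,5,2,4]; order=0,1
step 3: dequeue 3; queue=[5,2,4]; order=0,1,3
step 4: dequeue 5; queue=[2,4]; order=0,1,3,5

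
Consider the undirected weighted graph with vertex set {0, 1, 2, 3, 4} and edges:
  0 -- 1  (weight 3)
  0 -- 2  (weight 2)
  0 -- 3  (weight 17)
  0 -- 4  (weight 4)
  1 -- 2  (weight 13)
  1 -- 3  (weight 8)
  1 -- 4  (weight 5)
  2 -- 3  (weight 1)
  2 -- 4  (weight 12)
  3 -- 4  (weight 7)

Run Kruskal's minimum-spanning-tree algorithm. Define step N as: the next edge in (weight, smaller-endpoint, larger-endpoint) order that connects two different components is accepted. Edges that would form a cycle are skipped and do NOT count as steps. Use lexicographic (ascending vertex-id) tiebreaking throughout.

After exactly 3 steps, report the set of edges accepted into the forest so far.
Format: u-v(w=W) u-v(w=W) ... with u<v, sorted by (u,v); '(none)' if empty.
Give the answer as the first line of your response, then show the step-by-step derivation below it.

0-1(w=3) 0-2(w=2) 2-3(w=1)

step 1: add edge 2-3 (w=1); MST = {2-3(w=1)}
step 2: add edge 0-2 (w=2); MST = {0-2(w=2) 2-3(w=1)}
step 3: add edge 0-1 (w=3); MST = {0-1(w=3) 0-2(w=2) 2-3(w=1)}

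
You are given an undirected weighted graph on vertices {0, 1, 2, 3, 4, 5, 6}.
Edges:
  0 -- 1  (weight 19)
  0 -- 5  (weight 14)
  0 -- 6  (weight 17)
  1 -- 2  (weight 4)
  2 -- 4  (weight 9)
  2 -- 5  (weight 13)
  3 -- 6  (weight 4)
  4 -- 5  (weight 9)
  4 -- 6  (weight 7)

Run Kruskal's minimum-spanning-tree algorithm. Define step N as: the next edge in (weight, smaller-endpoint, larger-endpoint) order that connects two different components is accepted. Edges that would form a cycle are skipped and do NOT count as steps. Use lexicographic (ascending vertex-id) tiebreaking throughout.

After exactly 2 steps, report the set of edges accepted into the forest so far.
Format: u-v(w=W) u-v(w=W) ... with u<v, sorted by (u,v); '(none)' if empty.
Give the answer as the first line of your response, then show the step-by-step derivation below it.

1-2(w=4) 3-6(w=4)

step 1: add edge 1-2 (w=4); MST = {1-2(w=4)}
step 2: add edge 3-6 (w=4); MST = {1-2(w=4) 3-6(w=4)}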